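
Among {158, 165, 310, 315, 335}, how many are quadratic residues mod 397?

(158/397) = -1 → non-residue.
(165/397) = -1 → non-residue.
(310/397) = +1 → QR.
(315/397) = +1 → QR.
(335/397) = -1 → non-residue.
Total quadratic residues among the 5: 2.

2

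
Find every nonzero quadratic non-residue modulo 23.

Square k = 1,…,11 (k and 23−k give the same square):
1²=1, 2²=4, 3²=9, 4²=16, 5²≡2, 6²≡13, 7²≡3, 8²≡18, 9²≡12, 10²≡8, 11²≡6 (mod 23).
The residues are {1, 2, 3, 4, 6, 8, 9, 12, 13, 16, 18}; the non-residues are the remaining 11 nonzero classes.

5,7,10,11,14,15,17,19,20,21,22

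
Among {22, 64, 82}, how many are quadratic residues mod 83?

(22/83) = -1 → non-residue.
(64/83) = +1 → QR.
(82/83) = -1 → non-residue.
Total quadratic residues among the 3: 1.

1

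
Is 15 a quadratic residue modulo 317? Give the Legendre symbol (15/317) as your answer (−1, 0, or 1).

Reciprocity: 15 ≡ 3 and 317 ≡ 1 (mod 4), so (15/317) = +(317/15).
Reduce top mod 15: now compute (2/15).
Pull out 2: since 15 ≡ 7 (mod 8), (2/15) = +1.
Reached (1/15) = 1. Collecting the sign flips along the way, the symbol is +1.

1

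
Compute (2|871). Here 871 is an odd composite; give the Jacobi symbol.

Pull out 2: since 871 ≡ 7 (mod 8), (2/871) = +1.
Reached (1/871) = 1. Collecting the sign flips along the way, the symbol is +1.

1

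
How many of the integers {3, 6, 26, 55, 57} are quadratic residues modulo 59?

(3/59) = +1 → QR.
(6/59) = -1 → non-residue.
(26/59) = +1 → QR.
(55/59) = -1 → non-residue.
(57/59) = +1 → QR.
Total quadratic residues among the 5: 3.

3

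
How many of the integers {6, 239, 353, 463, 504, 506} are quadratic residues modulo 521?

(6/521) = -1 → non-residue.
(239/521) = -1 → non-residue.
(353/521) = +1 → QR.
(463/521) = +1 → QR.
(504/521) = -1 → non-residue.
(506/521) = -1 → non-residue.
Total quadratic residues among the 6: 2.

2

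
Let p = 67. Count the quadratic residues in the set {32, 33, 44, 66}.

1

(32/67) = -1 → non-residue.
(33/67) = +1 → QR.
(44/67) = -1 → non-residue.
(66/67) = -1 → non-residue.
Total quadratic residues among the 4: 1.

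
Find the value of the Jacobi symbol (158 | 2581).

1

Pull out 2: since 2581 ≡ 5 (mod 8), (2/2581) = -1.
Reciprocity: 79 ≡ 3 and 2581 ≡ 1 (mod 4), so (79/2581) = +(2581/79).
Reduce top mod 79: now compute (53/79).
Reciprocity: 53 ≡ 1 and 79 ≡ 3 (mod 4), so (53/79) = +(79/53).
Reduce top mod 53: now compute (26/53).
Pull out 2: since 53 ≡ 5 (mod 8), (2/53) = -1.
Reciprocity: 13 ≡ 1 and 53 ≡ 1 (mod 4), so (13/53) = +(53/13).
Reduce top mod 13: now compute (1/13).
Reached (1/13) = 1. Collecting the sign flips along the way, the symbol is +1.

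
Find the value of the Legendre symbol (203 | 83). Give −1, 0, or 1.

Euler's criterion: (203/83) ≡ 37^41 (mod 83).
37^2 ≡ 41 (mod 83)
37^4 ≡ 21 (mod 83)
37^8 ≡ 26 (mod 83)
37^16 ≡ 12 (mod 83)
37^32 ≡ 61 (mod 83)
37^41 = 37^(32+8+1) ≡ 1 (mod 83).
Result is 1, so (203/83) = 1.

1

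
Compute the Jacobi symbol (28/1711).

Pull out 2^2: since 1711 ≡ 7 (mod 8), (2/1711) = +1, so (2/1711)^2 = +1.
Reciprocity: 7 ≡ 3 and 1711 ≡ 3 (mod 4), so (7/1711) = −(1711/7).
Reduce top mod 7: now compute (3/7).
Reciprocity: 3 ≡ 3 and 7 ≡ 3 (mod 4), so (3/7) = −(7/3).
Reduce top mod 3: now compute (1/3).
Reached (1/3) = 1. Collecting the sign flips along the way, the symbol is +1.

1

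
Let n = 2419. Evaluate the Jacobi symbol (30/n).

1

Pull out 2: since 2419 ≡ 3 (mod 8), (2/2419) = -1.
Reciprocity: 15 ≡ 3 and 2419 ≡ 3 (mod 4), so (15/2419) = −(2419/15).
Reduce top mod 15: now compute (4/15).
Pull out 2^2: since 15 ≡ 7 (mod 8), (2/15) = +1, so (2/15)^2 = +1.
Reached (1/15) = 1. Collecting the sign flips along the way, the symbol is +1.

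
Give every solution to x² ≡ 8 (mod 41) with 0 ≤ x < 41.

7, 34

41 ≡ 1 (mod 4), so we find a root by search.
Trying successive values, 7² = 49 ≡ 8 (mod 41). The other root is 41 − 7 = 34.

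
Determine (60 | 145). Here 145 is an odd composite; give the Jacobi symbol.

Pull out 2^2: since 145 ≡ 1 (mod 8), (2/145) = +1, so (2/145)^2 = +1.
Reciprocity: 15 ≡ 3 and 145 ≡ 1 (mod 4), so (15/145) = +(145/15).
Reduce top mod 15: now compute (10/15).
Pull out 2: since 15 ≡ 7 (mod 8), (2/15) = +1.
Reciprocity: 5 ≡ 1 and 15 ≡ 3 (mod 4), so (5/15) = +(15/5).
Reduce top mod 5: now compute (0/5).
Top reduces to 0: gcd > 1, so the symbol is 0.

0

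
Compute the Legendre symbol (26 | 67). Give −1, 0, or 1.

Euler's criterion: (26/67) ≡ 26^33 (mod 67).
26^2 ≡ 6 (mod 67)
26^4 ≡ 36 (mod 67)
26^8 ≡ 23 (mod 67)
26^16 ≡ 60 (mod 67)
26^32 ≡ 49 (mod 67)
26^33 = 26^(32+1) ≡ 1 (mod 67).
Result is 1, so (26/67) = 1.

1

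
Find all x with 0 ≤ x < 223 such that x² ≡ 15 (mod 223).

Since 223 ≡ 3 (mod 4), a square root of 15 is 15^((223+1)/4) = 15^56 mod 223.
Repeated squaring: 15^2≡2, 15^4≡4, 15^8≡16, 15^16≡33, 15^32≡197 (mod 223).
15^56 = 15^(32+16+8) ≡ 98 (mod 223).
Check: 98² = 9604 ≡ 15 (mod 223). The two roots are 98 and 125.

98, 125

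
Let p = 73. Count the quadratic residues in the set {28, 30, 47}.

(28/73) = -1 → non-residue.
(30/73) = -1 → non-residue.
(47/73) = -1 → non-residue.
Total quadratic residues among the 3: 0.

0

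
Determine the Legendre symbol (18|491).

-1

Pull out 2: since 491 ≡ 3 (mod 8), (2/491) = -1.
Reciprocity: 9 ≡ 1 and 491 ≡ 3 (mod 4), so (9/491) = +(491/9).
Reduce top mod 9: now compute (5/9).
Reciprocity: 5 ≡ 1 and 9 ≡ 1 (mod 4), so (5/9) = +(9/5).
Reduce top mod 5: now compute (4/5).
Pull out 2^2: since 5 ≡ 5 (mod 8), (2/5) = -1, so (2/5)^2 = +1.
Reached (1/5) = 1. Collecting the sign flips along the way, the symbol is -1.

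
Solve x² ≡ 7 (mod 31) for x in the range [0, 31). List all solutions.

Since 31 ≡ 3 (mod 4), a square root of 7 is 7^((31+1)/4) = 7^8 mod 31.
Repeated squaring: 7^2≡18, 7^4≡14, 7^8≡10 (mod 31).
7^8 = 7^(8) ≡ 10 (mod 31).
Check: 10² = 100 ≡ 7 (mod 31). The two roots are 10 and 21.

10, 21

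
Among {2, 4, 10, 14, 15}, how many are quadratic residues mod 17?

3

(2/17) = +1 → QR.
(4/17) = +1 → QR.
(10/17) = -1 → non-residue.
(14/17) = -1 → non-residue.
(15/17) = +1 → QR.
Total quadratic residues among the 5: 3.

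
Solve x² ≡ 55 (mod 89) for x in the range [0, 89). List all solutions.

89 ≡ 1 (mod 4), so we find a root by search.
Trying successive values, 12² = 144 ≡ 55 (mod 89). The other root is 89 − 12 = 77.

12, 77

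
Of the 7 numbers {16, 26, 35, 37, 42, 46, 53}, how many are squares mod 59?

5

(16/59) = +1 → QR.
(26/59) = +1 → QR.
(35/59) = +1 → QR.
(37/59) = -1 → non-residue.
(42/59) = -1 → non-residue.
(46/59) = +1 → QR.
(53/59) = +1 → QR.
Total quadratic residues among the 7: 5.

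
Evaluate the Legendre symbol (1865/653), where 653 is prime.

-1

Euler's criterion: (1865/653) ≡ 559^326 (mod 653).
559^2 ≡ 347 (mod 653)
559^4 ≡ 257 (mod 653)
559^8 ≡ 96 (mod 653)
559^16 ≡ 74 (mod 653)
559^32 ≡ 252 (mod 653)
559^64 ≡ 163 (mod 653)
559^128 ≡ 449 (mod 653)
559^256 ≡ 477 (mod 653)
559^326 = 559^(256+64+4+2) ≡ 652 (mod 653).
Result is 652 ≡ −1, so (1865/653) = −1.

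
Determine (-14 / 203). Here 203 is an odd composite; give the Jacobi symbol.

First reduce: -14 ≡ 189 (mod 203).
Reciprocity: 189 ≡ 1 and 203 ≡ 3 (mod 4), so (189/203) = +(203/189).
Reduce top mod 189: now compute (14/189).
Pull out 2: since 189 ≡ 5 (mod 8), (2/189) = -1.
Reciprocity: 7 ≡ 3 and 189 ≡ 1 (mod 4), so (7/189) = +(189/7).
Reduce top mod 7: now compute (0/7).
Top reduces to 0: gcd > 1, so the symbol is 0.

0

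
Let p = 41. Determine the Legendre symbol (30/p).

Euler's criterion: (30/41) ≡ 30^20 (mod 41).
30^2 ≡ 39 (mod 41)
30^4 ≡ 4 (mod 41)
30^8 ≡ 16 (mod 41)
30^16 ≡ 10 (mod 41)
30^20 = 30^(16+4) ≡ 40 (mod 41).
Result is 40 ≡ −1, so (30/41) = −1.

-1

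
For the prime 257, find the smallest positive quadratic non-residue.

3

(2/257) = +1, so 2 is a residue.
(3/257) = −1, so 3 is the smallest positive non-residue mod 257.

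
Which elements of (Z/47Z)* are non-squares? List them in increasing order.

5 10 11 13 15 19 20 22 23 26 29 30 31 33 35 38 39 40 41 43 44 45 46

Square k = 1,…,23 (k and 47−k give the same square):
1²=1, 2²=4, 3²=9, 4²=16, 5²=25, 6²=36, 7²≡2, 8²≡17, 9²≡34, 10²≡6, 11²≡27, 12²≡3, 13²≡28, 14²≡8, 15²≡37, 16²≡21, 17²≡7, 18²≡42, 19²≡32, 20²≡24, 21²≡18, 22²≡14, 23²≡12 (mod 47).
The residues are {1, 2, 3, 4, 6, 7, 8, 9, 12, 14, 16, 17, 18, 21, 24, 25, 27, 28, 32, 34, 36, 37, 42}; the non-residues are the remaining 23 nonzero classes.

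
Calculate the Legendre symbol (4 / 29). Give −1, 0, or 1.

1

Euler's criterion: (4/29) ≡ 4^14 (mod 29).
4^2 ≡ 16 (mod 29)
4^4 ≡ 24 (mod 29)
4^8 ≡ 25 (mod 29)
4^14 = 4^(8+4+2) ≡ 1 (mod 29).
Result is 1, so (4/29) = 1.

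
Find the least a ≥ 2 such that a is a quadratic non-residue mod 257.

(2/257) = +1, so 2 is a residue.
(3/257) = −1, so 3 is the smallest positive non-residue mod 257.

3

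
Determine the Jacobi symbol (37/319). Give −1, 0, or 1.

-1

Reciprocity: 37 ≡ 1 and 319 ≡ 3 (mod 4), so (37/319) = +(319/37).
Reduce top mod 37: now compute (23/37).
Reciprocity: 23 ≡ 3 and 37 ≡ 1 (mod 4), so (23/37) = +(37/23).
Reduce top mod 23: now compute (14/23).
Pull out 2: since 23 ≡ 7 (mod 8), (2/23) = +1.
Reciprocity: 7 ≡ 3 and 23 ≡ 3 (mod 4), so (7/23) = −(23/7).
Reduce top mod 7: now compute (2/7).
Pull out 2: since 7 ≡ 7 (mod 8), (2/7) = +1.
Reached (1/7) = 1. Collecting the sign flips along the way, the symbol is -1.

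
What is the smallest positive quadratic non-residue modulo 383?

(2/383) = +1, so 2 is a residue.
(3/383) = +1, so 3 is a residue.
(4/383) = +1, so 4 is a residue.
(5/383) = −1, so 5 is the smallest positive non-residue mod 383.

5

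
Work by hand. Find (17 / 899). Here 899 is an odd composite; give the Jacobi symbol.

1

Reciprocity: 17 ≡ 1 and 899 ≡ 3 (mod 4), so (17/899) = +(899/17).
Reduce top mod 17: now compute (15/17).
Reciprocity: 15 ≡ 3 and 17 ≡ 1 (mod 4), so (15/17) = +(17/15).
Reduce top mod 15: now compute (2/15).
Pull out 2: since 15 ≡ 7 (mod 8), (2/15) = +1.
Reached (1/15) = 1. Collecting the sign flips along the way, the symbol is +1.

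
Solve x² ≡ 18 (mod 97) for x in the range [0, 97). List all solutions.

97 ≡ 1 (mod 4), so we find a root by search.
Trying successive values, 42² = 1764 ≡ 18 (mod 97). The other root is 97 − 42 = 55.

42, 55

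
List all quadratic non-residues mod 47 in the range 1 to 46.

Square k = 1,…,23 (k and 47−k give the same square):
1²=1, 2²=4, 3²=9, 4²=16, 5²=25, 6²=36, 7²≡2, 8²≡17, 9²≡34, 10²≡6, 11²≡27, 12²≡3, 13²≡28, 14²≡8, 15²≡37, 16²≡21, 17²≡7, 18²≡42, 19²≡32, 20²≡24, 21²≡18, 22²≡14, 23²≡12 (mod 47).
The residues are {1, 2, 3, 4, 6, 7, 8, 9, 12, 14, 16, 17, 18, 21, 24, 25, 27, 28, 32, 34, 36, 37, 42}; the non-residues are the remaining 23 nonzero classes.

5 10 11 13 15 19 20 22 23 26 29 30 31 33 35 38 39 40 41 43 44 45 46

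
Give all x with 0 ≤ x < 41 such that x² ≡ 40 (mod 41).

41 ≡ 1 (mod 4), so we find a root by search.
Trying successive values, 9² = 81 ≡ 40 (mod 41). The other root is 41 − 9 = 32.

9, 32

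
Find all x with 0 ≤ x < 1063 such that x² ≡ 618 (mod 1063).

Since 1063 ≡ 3 (mod 4), a square root of 618 is 618^((1063+1)/4) = 618^266 mod 1063.
Repeated squaring: 618^2≡307, 618^4≡705, 618^8≡604, 618^16≡207, 618^32≡329, 618^64≡878, 618^128≡209, 618^256≡98 (mod 1063).
618^266 = 618^(256+8+2) ≡ 1022 (mod 1063).
Check: 1022² = 1044484 ≡ 618 (mod 1063). The two roots are 41 and 1022.

41, 1022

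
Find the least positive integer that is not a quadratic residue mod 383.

5

(2/383) = +1, so 2 is a residue.
(3/383) = +1, so 3 is a residue.
(4/383) = +1, so 4 is a residue.
(5/383) = −1, so 5 is the smallest positive non-residue mod 383.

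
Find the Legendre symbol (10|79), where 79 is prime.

1

Pull out 2: since 79 ≡ 7 (mod 8), (2/79) = +1.
Reciprocity: 5 ≡ 1 and 79 ≡ 3 (mod 4), so (5/79) = +(79/5).
Reduce top mod 5: now compute (4/5).
Pull out 2^2: since 5 ≡ 5 (mod 8), (2/5) = -1, so (2/5)^2 = +1.
Reached (1/5) = 1. Collecting the sign flips along the way, the symbol is +1.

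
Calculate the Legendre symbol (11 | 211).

1

Reciprocity: 11 ≡ 3 and 211 ≡ 3 (mod 4), so (11/211) = −(211/11).
Reduce top mod 11: now compute (2/11).
Pull out 2: since 11 ≡ 3 (mod 8), (2/11) = -1.
Reached (1/11) = 1. Collecting the sign flips along the way, the symbol is +1.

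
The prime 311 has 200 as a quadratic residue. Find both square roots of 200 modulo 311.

38, 273

Since 311 ≡ 3 (mod 4), a square root of 200 is 200^((311+1)/4) = 200^78 mod 311.
Repeated squaring: 200^2≡192, 200^4≡166, 200^8≡188, 200^16≡201, 200^32≡282, 200^64≡219 (mod 311).
200^78 = 200^(64+8+4+2) ≡ 273 (mod 311).
Check: 273² = 74529 ≡ 200 (mod 311). The two roots are 38 and 273.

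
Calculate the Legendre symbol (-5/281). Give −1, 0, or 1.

1

Euler's criterion: (-5/281) ≡ 276^140 (mod 281).
276^2 ≡ 25 (mod 281)
276^4 ≡ 63 (mod 281)
276^8 ≡ 35 (mod 281)
276^16 ≡ 101 (mod 281)
276^32 ≡ 85 (mod 281)
276^64 ≡ 200 (mod 281)
276^128 ≡ 98 (mod 281)
276^140 = 276^(128+8+4) ≡ 1 (mod 281).
Result is 1, so (-5/281) = 1.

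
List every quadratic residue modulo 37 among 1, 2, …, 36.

Square k = 1,…,18 (k and 37−k give the same square):
1²=1, 2²=4, 3²=9, 4²=16, 5²=25, 6²=36, 7²≡12, 8²≡27, 9²≡7, 10²≡26, 11²≡10, 12²≡33, 13²≡21, 14²≡11, 15²≡3, 16²≡34, 17²≡30, 18²≡28 (mod 37).
So the quadratic residues mod 37 are {1, 3, 4, 7, 9, 10, 11, 12, 16, 21, 25, 26, 27, 28, 30, 33, 34, 36}.

1, 3, 4, 7, 9, 10, 11, 12, 16, 21, 25, 26, 27, 28, 30, 33, 34, 36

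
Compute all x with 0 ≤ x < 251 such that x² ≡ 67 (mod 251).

Since 251 ≡ 3 (mod 4), a square root of 67 is 67^((251+1)/4) = 67^63 mod 251.
Repeated squaring: 67^2≡222, 67^4≡88, 67^8≡214, 67^16≡114, 67^32≡195 (mod 251).
67^63 = 67^(32+16+8+4+2+1) ≡ 103 (mod 251).
Check: 103² = 10609 ≡ 67 (mod 251). The two roots are 103 and 148.

103, 148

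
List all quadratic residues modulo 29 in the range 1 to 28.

1, 4, 5, 6, 7, 9, 13, 16, 20, 22, 23, 24, 25, 28

Square k = 1,…,14 (k and 29−k give the same square):
1²=1, 2²=4, 3²=9, 4²=16, 5²=25, 6²≡7, 7²≡20, 8²≡6, 9²≡23, 10²≡13, 11²≡5, 12²≡28, 13²≡24, 14²≡22 (mod 29).
So the quadratic residues mod 29 are {1, 4, 5, 6, 7, 9, 13, 16, 20, 22, 23, 24, 25, 28}.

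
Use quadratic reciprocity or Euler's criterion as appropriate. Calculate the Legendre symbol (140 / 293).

1

Pull out 2^2: since 293 ≡ 5 (mod 8), (2/293) = -1, so (2/293)^2 = +1.
Reciprocity: 35 ≡ 3 and 293 ≡ 1 (mod 4), so (35/293) = +(293/35).
Reduce top mod 35: now compute (13/35).
Reciprocity: 13 ≡ 1 and 35 ≡ 3 (mod 4), so (13/35) = +(35/13).
Reduce top mod 13: now compute (9/13).
Reciprocity: 9 ≡ 1 and 13 ≡ 1 (mod 4), so (9/13) = +(13/9).
Reduce top mod 9: now compute (4/9).
Pull out 2^2: since 9 ≡ 1 (mod 8), (2/9) = +1, so (2/9)^2 = +1.
Reached (1/9) = 1. Collecting the sign flips along the way, the symbol is +1.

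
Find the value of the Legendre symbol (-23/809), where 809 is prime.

Euler's criterion: (-23/809) ≡ 786^404 (mod 809).
786^2 ≡ 529 (mod 809)
786^4 ≡ 736 (mod 809)
786^8 ≡ 475 (mod 809)
786^16 ≡ 723 (mod 809)
786^32 ≡ 115 (mod 809)
786^64 ≡ 281 (mod 809)
786^128 ≡ 488 (mod 809)
786^256 ≡ 298 (mod 809)
786^404 = 786^(256+128+16+4) ≡ 1 (mod 809).
Result is 1, so (-23/809) = 1.

1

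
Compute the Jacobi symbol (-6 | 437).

1

First reduce: -6 ≡ 431 (mod 437).
Reciprocity: 431 ≡ 3 and 437 ≡ 1 (mod 4), so (431/437) = +(437/431).
Reduce top mod 431: now compute (6/431).
Pull out 2: since 431 ≡ 7 (mod 8), (2/431) = +1.
Reciprocity: 3 ≡ 3 and 431 ≡ 3 (mod 4), so (3/431) = −(431/3).
Reduce top mod 3: now compute (2/3).
Pull out 2: since 3 ≡ 3 (mod 8), (2/3) = -1.
Reached (1/3) = 1. Collecting the sign flips along the way, the symbol is +1.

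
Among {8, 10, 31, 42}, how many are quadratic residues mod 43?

2

(8/43) = -1 → non-residue.
(10/43) = +1 → QR.
(31/43) = +1 → QR.
(42/43) = -1 → non-residue.
Total quadratic residues among the 4: 2.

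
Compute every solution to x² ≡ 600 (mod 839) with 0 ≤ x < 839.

Since 839 ≡ 3 (mod 4), a square root of 600 is 600^((839+1)/4) = 600^210 mod 839.
Repeated squaring: 600^2≡69, 600^4≡566, 600^8≡697, 600^16≡28, 600^32≡784, 600^64≡508, 600^128≡491 (mod 839).
600^210 = 600^(128+64+16+2) ≡ 144 (mod 839).
Check: 144² = 20736 ≡ 600 (mod 839). The two roots are 144 and 695.

144, 695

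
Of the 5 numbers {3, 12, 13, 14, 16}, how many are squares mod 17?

2

(3/17) = -1 → non-residue.
(12/17) = -1 → non-residue.
(13/17) = +1 → QR.
(14/17) = -1 → non-residue.
(16/17) = +1 → QR.
Total quadratic residues among the 5: 2.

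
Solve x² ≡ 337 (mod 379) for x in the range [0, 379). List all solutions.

Since 379 ≡ 3 (mod 4), a square root of 337 is 337^((379+1)/4) = 337^95 mod 379.
Repeated squaring: 337^2≡248, 337^4≡106, 337^8≡245, 337^16≡143, 337^32≡362, 337^64≡289 (mod 379).
337^95 = 337^(64+16+8+4+2+1) ≡ 126 (mod 379).
Check: 126² = 15876 ≡ 337 (mod 379). The two roots are 126 and 253.

126, 253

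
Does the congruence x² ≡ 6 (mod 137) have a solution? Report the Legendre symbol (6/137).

-1

Pull out 2: since 137 ≡ 1 (mod 8), (2/137) = +1.
Reciprocity: 3 ≡ 3 and 137 ≡ 1 (mod 4), so (3/137) = +(137/3).
Reduce top mod 3: now compute (2/3).
Pull out 2: since 3 ≡ 3 (mod 8), (2/3) = -1.
Reached (1/3) = 1. Collecting the sign flips along the way, the symbol is -1.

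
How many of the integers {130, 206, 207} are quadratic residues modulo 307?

0

(130/307) = -1 → non-residue.
(206/307) = -1 → non-residue.
(207/307) = -1 → non-residue.
Total quadratic residues among the 3: 0.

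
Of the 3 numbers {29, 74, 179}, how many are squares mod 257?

1

(29/257) = +1 → QR.
(74/257) = -1 → non-residue.
(179/257) = -1 → non-residue.
Total quadratic residues among the 3: 1.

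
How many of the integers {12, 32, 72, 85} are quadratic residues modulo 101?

(12/101) = -1 → non-residue.
(32/101) = -1 → non-residue.
(72/101) = -1 → non-residue.
(85/101) = +1 → QR.
Total quadratic residues among the 4: 1.

1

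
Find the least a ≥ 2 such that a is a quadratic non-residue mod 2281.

7

(2/2281) = +1, so 2 is a residue.
(3/2281) = +1, so 3 is a residue.
(4/2281) = +1, so 4 is a residue.
(5/2281) = +1, so 5 is a residue.
(6/2281) = +1, so 6 is a residue.
(7/2281) = −1, so 7 is the smallest positive non-residue mod 2281.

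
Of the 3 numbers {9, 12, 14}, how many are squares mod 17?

1

(9/17) = +1 → QR.
(12/17) = -1 → non-residue.
(14/17) = -1 → non-residue.
Total quadratic residues among the 3: 1.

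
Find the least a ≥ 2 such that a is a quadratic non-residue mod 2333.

2

(2/2333) = −1, so 2 is the smallest positive non-residue mod 2333.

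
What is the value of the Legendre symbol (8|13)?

Pull out 2^3: since 13 ≡ 5 (mod 8), (2/13) = -1, so (2/13)^3 = -1.
Reached (1/13) = 1. Collecting the sign flips along the way, the symbol is -1.

-1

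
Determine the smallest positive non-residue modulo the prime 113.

(2/113) = +1, so 2 is a residue.
(3/113) = −1, so 3 is the smallest positive non-residue mod 113.

3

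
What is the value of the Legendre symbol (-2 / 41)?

1

Euler's criterion: (-2/41) ≡ 39^20 (mod 41).
39^2 ≡ 4 (mod 41)
39^4 ≡ 16 (mod 41)
39^8 ≡ 10 (mod 41)
39^16 ≡ 18 (mod 41)
39^20 = 39^(16+4) ≡ 1 (mod 41).
Result is 1, so (-2/41) = 1.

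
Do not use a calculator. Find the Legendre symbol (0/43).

Top reduces to 0: gcd > 1, so the symbol is 0.

0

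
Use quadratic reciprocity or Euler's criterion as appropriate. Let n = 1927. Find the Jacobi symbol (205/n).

0

Reciprocity: 205 ≡ 1 and 1927 ≡ 3 (mod 4), so (205/1927) = +(1927/205).
Reduce top mod 205: now compute (82/205).
Pull out 2: since 205 ≡ 5 (mod 8), (2/205) = -1.
Reciprocity: 41 ≡ 1 and 205 ≡ 1 (mod 4), so (41/205) = +(205/41).
Reduce top mod 41: now compute (0/41).
Top reduces to 0: gcd > 1, so the symbol is 0.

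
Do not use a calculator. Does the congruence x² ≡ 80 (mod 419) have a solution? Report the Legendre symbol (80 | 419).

1

Pull out 2^4: since 419 ≡ 3 (mod 8), (2/419) = -1, so (2/419)^4 = +1.
Reciprocity: 5 ≡ 1 and 419 ≡ 3 (mod 4), so (5/419) = +(419/5).
Reduce top mod 5: now compute (4/5).
Pull out 2^2: since 5 ≡ 5 (mod 8), (2/5) = -1, so (2/5)^2 = +1.
Reached (1/5) = 1. Collecting the sign flips along the way, the symbol is +1.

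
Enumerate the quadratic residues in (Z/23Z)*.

Square k = 1,…,11 (k and 23−k give the same square):
1²=1, 2²=4, 3²=9, 4²=16, 5²≡2, 6²≡13, 7²≡3, 8²≡18, 9²≡12, 10²≡8, 11²≡6 (mod 23).
So the quadratic residues mod 23 are {1, 2, 3, 4, 6, 8, 9, 12, 13, 16, 18}.

1 2 3 4 6 8 9 12 13 16 18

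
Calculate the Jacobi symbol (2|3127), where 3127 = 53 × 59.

1

Pull out 2: since 3127 ≡ 7 (mod 8), (2/3127) = +1.
Reached (1/3127) = 1. Collecting the sign flips along the way, the symbol is +1.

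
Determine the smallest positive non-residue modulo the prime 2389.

(2/2389) = −1, so 2 is the smallest positive non-residue mod 2389.

2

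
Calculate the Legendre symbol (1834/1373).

First reduce: 1834 ≡ 461 (mod 1373).
Reciprocity: 461 ≡ 1 and 1373 ≡ 1 (mod 4), so (461/1373) = +(1373/461).
Reduce top mod 461: now compute (451/461).
Reciprocity: 451 ≡ 3 and 461 ≡ 1 (mod 4), so (451/461) = +(461/451).
Reduce top mod 451: now compute (10/451).
Pull out 2: since 451 ≡ 3 (mod 8), (2/451) = -1.
Reciprocity: 5 ≡ 1 and 451 ≡ 3 (mod 4), so (5/451) = +(451/5).
Reduce top mod 5: now compute (1/5).
Reached (1/5) = 1. Collecting the sign flips along the way, the symbol is -1.

-1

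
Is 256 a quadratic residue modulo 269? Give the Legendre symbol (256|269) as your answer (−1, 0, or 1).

1

Pull out 2^8: since 269 ≡ 5 (mod 8), (2/269) = -1, so (2/269)^8 = +1.
Reached (1/269) = 1. Collecting the sign flips along the way, the symbol is +1.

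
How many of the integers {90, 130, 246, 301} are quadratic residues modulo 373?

2

(90/373) = +1 → QR.
(130/373) = +1 → QR.
(246/373) = -1 → non-residue.
(301/373) = -1 → non-residue.
Total quadratic residues among the 4: 2.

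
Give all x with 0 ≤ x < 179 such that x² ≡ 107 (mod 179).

69, 110

Since 179 ≡ 3 (mod 4), a square root of 107 is 107^((179+1)/4) = 107^45 mod 179.
Repeated squaring: 107^2≡172, 107^4≡49, 107^8≡74, 107^16≡106, 107^32≡138 (mod 179).
107^45 = 107^(32+8+4+1) ≡ 110 (mod 179).
Check: 110² = 12100 ≡ 107 (mod 179). The two roots are 69 and 110.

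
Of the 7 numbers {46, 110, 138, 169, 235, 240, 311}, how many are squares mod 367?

(46/367) = +1 → QR.
(110/367) = +1 → QR.
(138/367) = -1 → non-residue.
(169/367) = +1 → QR.
(235/367) = -1 → non-residue.
(240/367) = +1 → QR.
(311/367) = -1 → non-residue.
Total quadratic residues among the 7: 4.

4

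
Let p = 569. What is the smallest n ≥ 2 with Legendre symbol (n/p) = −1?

(2/569) = +1, so 2 is a residue.
(3/569) = −1, so 3 is the smallest positive non-residue mod 569.

3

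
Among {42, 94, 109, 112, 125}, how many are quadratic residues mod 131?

(42/131) = -1 → non-residue.
(94/131) = +1 → QR.
(109/131) = +1 → QR.
(112/131) = +1 → QR.
(125/131) = +1 → QR.
Total quadratic residues among the 5: 4.

4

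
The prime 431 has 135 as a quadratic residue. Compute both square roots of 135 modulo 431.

Since 431 ≡ 3 (mod 4), a square root of 135 is 135^((431+1)/4) = 135^108 mod 431.
Repeated squaring: 135^2≡123, 135^4≡44, 135^8≡212, 135^16≡120, 135^32≡177, 135^64≡297 (mod 431).
135^108 = 135^(64+32+8+4) ≡ 278 (mod 431).
Check: 278² = 77284 ≡ 135 (mod 431). The two roots are 153 and 278.

153, 278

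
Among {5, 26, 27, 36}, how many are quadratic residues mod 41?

(5/41) = +1 → QR.
(26/41) = -1 → non-residue.
(27/41) = -1 → non-residue.
(36/41) = +1 → QR.
Total quadratic residues among the 4: 2.

2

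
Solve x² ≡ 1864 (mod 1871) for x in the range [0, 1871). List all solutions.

173, 1698

Since 1871 ≡ 3 (mod 4), a square root of 1864 is 1864^((1871+1)/4) = 1864^468 mod 1871.
Repeated squaring: 1864^2≡49, 1864^4≡530, 1864^8≡250, 1864^16≡757, 1864^32≡523, 1864^64≡363, 1864^128≡799, 1864^256≡390 (mod 1871).
1864^468 = 1864^(256+128+64+16+4) ≡ 1698 (mod 1871).
Check: 1698² = 2883204 ≡ 1864 (mod 1871). The two roots are 173 and 1698.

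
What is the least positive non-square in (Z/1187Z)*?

(2/1187) = −1, so 2 is the smallest positive non-residue mod 1187.

2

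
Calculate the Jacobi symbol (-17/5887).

1

First reduce: -17 ≡ 5870 (mod 5887).
Pull out 2: since 5887 ≡ 7 (mod 8), (2/5887) = +1.
Reciprocity: 2935 ≡ 3 and 5887 ≡ 3 (mod 4), so (2935/5887) = −(5887/2935).
Reduce top mod 2935: now compute (17/2935).
Reciprocity: 17 ≡ 1 and 2935 ≡ 3 (mod 4), so (17/2935) = +(2935/17).
Reduce top mod 17: now compute (11/17).
Reciprocity: 11 ≡ 3 and 17 ≡ 1 (mod 4), so (11/17) = +(17/11).
Reduce top mod 11: now compute (6/11).
Pull out 2: since 11 ≡ 3 (mod 8), (2/11) = -1.
Reciprocity: 3 ≡ 3 and 11 ≡ 3 (mod 4), so (3/11) = −(11/3).
Reduce top mod 3: now compute (2/3).
Pull out 2: since 3 ≡ 3 (mod 8), (2/3) = -1.
Reached (1/3) = 1. Collecting the sign flips along the way, the symbol is +1.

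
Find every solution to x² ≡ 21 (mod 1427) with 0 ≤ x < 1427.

169, 1258

Since 1427 ≡ 3 (mod 4), a square root of 21 is 21^((1427+1)/4) = 21^357 mod 1427.
Repeated squaring: 21^2≡441, 21^4≡409, 21^8≡322, 21^16≡940, 21^32≡287, 21^64≡1030, 21^128≡639, 21^256≡199 (mod 1427).
21^357 = 21^(256+64+32+4+1) ≡ 169 (mod 1427).
Check: 169² = 28561 ≡ 21 (mod 1427). The two roots are 169 and 1258.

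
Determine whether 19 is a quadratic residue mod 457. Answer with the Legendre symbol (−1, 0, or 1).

Reciprocity: 19 ≡ 3 and 457 ≡ 1 (mod 4), so (19/457) = +(457/19).
Reduce top mod 19: now compute (1/19).
Reached (1/19) = 1. Collecting the sign flips along the way, the symbol is +1.

1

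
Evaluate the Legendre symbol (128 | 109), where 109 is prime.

First reduce: 128 ≡ 19 (mod 109).
Reciprocity: 19 ≡ 3 and 109 ≡ 1 (mod 4), so (19/109) = +(109/19).
Reduce top mod 19: now compute (14/19).
Pull out 2: since 19 ≡ 3 (mod 8), (2/19) = -1.
Reciprocity: 7 ≡ 3 and 19 ≡ 3 (mod 4), so (7/19) = −(19/7).
Reduce top mod 7: now compute (5/7).
Reciprocity: 5 ≡ 1 and 7 ≡ 3 (mod 4), so (5/7) = +(7/5).
Reduce top mod 5: now compute (2/5).
Pull out 2: since 5 ≡ 5 (mod 8), (2/5) = -1.
Reached (1/5) = 1. Collecting the sign flips along the way, the symbol is -1.

-1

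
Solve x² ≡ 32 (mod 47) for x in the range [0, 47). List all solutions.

Since 47 ≡ 3 (mod 4), a square root of 32 is 32^((47+1)/4) = 32^12 mod 47.
Repeated squaring: 32^2≡37, 32^4≡6, 32^8≡36 (mod 47).
32^12 = 32^(8+4) ≡ 28 (mod 47).
Check: 28² = 784 ≡ 32 (mod 47). The two roots are 19 and 28.

19, 28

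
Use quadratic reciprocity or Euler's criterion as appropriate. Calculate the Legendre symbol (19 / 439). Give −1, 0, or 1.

1

Euler's criterion: (19/439) ≡ 19^219 (mod 439).
19^2 ≡ 361 (mod 439)
19^4 ≡ 377 (mod 439)
19^8 ≡ 332 (mod 439)
19^16 ≡ 35 (mod 439)
19^32 ≡ 347 (mod 439)
19^64 ≡ 123 (mod 439)
19^128 ≡ 203 (mod 439)
19^219 = 19^(128+64+16+8+2+1) ≡ 1 (mod 439).
Result is 1, so (19/439) = 1.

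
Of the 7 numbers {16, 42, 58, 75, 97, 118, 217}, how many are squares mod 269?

5

(16/269) = +1 → QR.
(42/269) = -1 → non-residue.
(58/269) = +1 → QR.
(75/269) = -1 → non-residue.
(97/269) = +1 → QR.
(118/269) = +1 → QR.
(217/269) = +1 → QR.
Total quadratic residues among the 7: 5.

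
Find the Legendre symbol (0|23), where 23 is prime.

0

Top reduces to 0: gcd > 1, so the symbol is 0.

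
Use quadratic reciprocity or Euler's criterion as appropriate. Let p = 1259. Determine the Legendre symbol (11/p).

Reciprocity: 11 ≡ 3 and 1259 ≡ 3 (mod 4), so (11/1259) = −(1259/11).
Reduce top mod 11: now compute (5/11).
Reciprocity: 5 ≡ 1 and 11 ≡ 3 (mod 4), so (5/11) = +(11/5).
Reduce top mod 5: now compute (1/5).
Reached (1/5) = 1. Collecting the sign flips along the way, the symbol is -1.

-1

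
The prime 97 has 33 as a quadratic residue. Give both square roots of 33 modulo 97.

18, 79

97 ≡ 1 (mod 4), so we find a root by search.
Trying successive values, 18² = 324 ≡ 33 (mod 97). The other root is 97 − 18 = 79.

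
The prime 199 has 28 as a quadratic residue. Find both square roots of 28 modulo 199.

Since 199 ≡ 3 (mod 4), a square root of 28 is 28^((199+1)/4) = 28^50 mod 199.
Repeated squaring: 28^2≡187, 28^4≡144, 28^8≡40, 28^16≡8, 28^32≡64 (mod 199).
28^50 = 28^(32+16+2) ≡ 25 (mod 199).
Check: 25² = 625 ≡ 28 (mod 199). The two roots are 25 and 174.

25, 174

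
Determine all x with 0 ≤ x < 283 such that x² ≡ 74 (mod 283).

Since 283 ≡ 3 (mod 4), a square root of 74 is 74^((283+1)/4) = 74^71 mod 283.
Repeated squaring: 74^2≡99, 74^4≡179, 74^8≡62, 74^16≡165, 74^32≡57, 74^64≡136 (mod 283).
74^71 = 74^(64+4+2+1) ≡ 91 (mod 283).
Check: 91² = 8281 ≡ 74 (mod 283). The two roots are 91 and 192.

91, 192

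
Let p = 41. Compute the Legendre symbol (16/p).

Euler's criterion: (16/41) ≡ 16^20 (mod 41).
16^2 ≡ 10 (mod 41)
16^4 ≡ 18 (mod 41)
16^8 ≡ 37 (mod 41)
16^16 ≡ 16 (mod 41)
16^20 = 16^(16+4) ≡ 1 (mod 41).
Result is 1, so (16/41) = 1.

1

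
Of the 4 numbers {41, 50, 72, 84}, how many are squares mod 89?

(41/89) = -1 → non-residue.
(50/89) = +1 → QR.
(72/89) = +1 → QR.
(84/89) = +1 → QR.
Total quadratic residues among the 4: 3.

3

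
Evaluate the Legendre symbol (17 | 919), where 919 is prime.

1

Euler's criterion: (17/919) ≡ 17^459 (mod 919).
17^2 ≡ 289 (mod 919)
17^4 ≡ 811 (mod 919)
17^8 ≡ 636 (mod 919)
17^16 ≡ 136 (mod 919)
17^32 ≡ 116 (mod 919)
17^64 ≡ 590 (mod 919)
17^128 ≡ 718 (mod 919)
17^256 ≡ 884 (mod 919)
17^459 = 17^(256+128+64+8+2+1) ≡ 1 (mod 919).
Result is 1, so (17/919) = 1.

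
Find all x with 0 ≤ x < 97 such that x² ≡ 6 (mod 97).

97 ≡ 1 (mod 4), so we find a root by search.
Trying successive values, 43² = 1849 ≡ 6 (mod 97). The other root is 97 − 43 = 54.

43, 54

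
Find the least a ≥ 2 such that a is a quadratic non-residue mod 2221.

(2/2221) = −1, so 2 is the smallest positive non-residue mod 2221.

2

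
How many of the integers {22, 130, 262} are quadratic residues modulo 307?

(22/307) = -1 → non-residue.
(130/307) = -1 → non-residue.
(262/307) = +1 → QR.
Total quadratic residues among the 3: 1.

1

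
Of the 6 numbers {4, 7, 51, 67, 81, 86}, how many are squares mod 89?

3

(4/89) = +1 → QR.
(7/89) = -1 → non-residue.
(51/89) = -1 → non-residue.
(67/89) = +1 → QR.
(81/89) = +1 → QR.
(86/89) = -1 → non-residue.
Total quadratic residues among the 6: 3.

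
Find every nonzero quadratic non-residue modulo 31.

Square k = 1,…,15 (k and 31−k give the same square):
1²=1, 2²=4, 3²=9, 4²=16, 5²=25, 6²≡5, 7²≡18, 8²≡2, 9²≡19, 10²≡7, 11²≡28, 12²≡20, 13²≡14, 14²≡10, 15²≡8 (mod 31).
The residues are {1, 2, 4, 5, 7, 8, 9, 10, 14, 16, 18, 19, 20, 25, 28}; the non-residues are the remaining 15 nonzero classes.

3, 6, 11, 12, 13, 15, 17, 21, 22, 23, 24, 26, 27, 29, 30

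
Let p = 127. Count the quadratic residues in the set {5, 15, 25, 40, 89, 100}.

(5/127) = -1 → non-residue.
(15/127) = +1 → QR.
(25/127) = +1 → QR.
(40/127) = -1 → non-residue.
(89/127) = -1 → non-residue.
(100/127) = +1 → QR.
Total quadratic residues among the 6: 3.

3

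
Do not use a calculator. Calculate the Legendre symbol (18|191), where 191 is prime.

Pull out 2: since 191 ≡ 7 (mod 8), (2/191) = +1.
Reciprocity: 9 ≡ 1 and 191 ≡ 3 (mod 4), so (9/191) = +(191/9).
Reduce top mod 9: now compute (2/9).
Pull out 2: since 9 ≡ 1 (mod 8), (2/9) = +1.
Reached (1/9) = 1. Collecting the sign flips along the way, the symbol is +1.

1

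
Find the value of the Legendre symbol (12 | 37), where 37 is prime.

Euler's criterion: (12/37) ≡ 12^18 (mod 37).
12^2 ≡ 33 (mod 37)
12^4 ≡ 16 (mod 37)
12^8 ≡ 34 (mod 37)
12^16 ≡ 9 (mod 37)
12^18 = 12^(16+2) ≡ 1 (mod 37).
Result is 1, so (12/37) = 1.

1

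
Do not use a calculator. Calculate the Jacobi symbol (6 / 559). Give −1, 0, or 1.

-1

Pull out 2: since 559 ≡ 7 (mod 8), (2/559) = +1.
Reciprocity: 3 ≡ 3 and 559 ≡ 3 (mod 4), so (3/559) = −(559/3).
Reduce top mod 3: now compute (1/3).
Reached (1/3) = 1. Collecting the sign flips along the way, the symbol is -1.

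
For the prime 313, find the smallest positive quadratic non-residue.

5

(2/313) = +1, so 2 is a residue.
(3/313) = +1, so 3 is a residue.
(4/313) = +1, so 4 is a residue.
(5/313) = −1, so 5 is the smallest positive non-residue mod 313.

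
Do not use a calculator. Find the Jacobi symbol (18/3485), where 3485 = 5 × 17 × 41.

Pull out 2: since 3485 ≡ 5 (mod 8), (2/3485) = -1.
Reciprocity: 9 ≡ 1 and 3485 ≡ 1 (mod 4), so (9/3485) = +(3485/9).
Reduce top mod 9: now compute (2/9).
Pull out 2: since 9 ≡ 1 (mod 8), (2/9) = +1.
Reached (1/9) = 1. Collecting the sign flips along the way, the symbol is -1.

-1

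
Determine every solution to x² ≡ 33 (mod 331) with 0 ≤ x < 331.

Since 331 ≡ 3 (mod 4), a square root of 33 is 33^((331+1)/4) = 33^83 mod 331.
Repeated squaring: 33^2≡96, 33^4≡279, 33^8≡56, 33^16≡157, 33^32≡155, 33^64≡193 (mod 331).
33^83 = 33^(64+16+2+1) ≡ 258 (mod 331).
Check: 258² = 66564 ≡ 33 (mod 331). The two roots are 73 and 258.

73, 258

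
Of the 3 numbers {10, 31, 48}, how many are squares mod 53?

(10/53) = +1 → QR.
(31/53) = -1 → non-residue.
(48/53) = -1 → non-residue.
Total quadratic residues among the 3: 1.

1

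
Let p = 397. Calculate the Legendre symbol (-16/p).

First reduce: -16 ≡ 381 (mod 397).
Reciprocity: 381 ≡ 1 and 397 ≡ 1 (mod 4), so (381/397) = +(397/381).
Reduce top mod 381: now compute (16/381).
Pull out 2^4: since 381 ≡ 5 (mod 8), (2/381) = -1, so (2/381)^4 = +1.
Reached (1/381) = 1. Collecting the sign flips along the way, the symbol is +1.

1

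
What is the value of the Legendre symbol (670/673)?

1

Pull out 2: since 673 ≡ 1 (mod 8), (2/673) = +1.
Reciprocity: 335 ≡ 3 and 673 ≡ 1 (mod 4), so (335/673) = +(673/335).
Reduce top mod 335: now compute (3/335).
Reciprocity: 3 ≡ 3 and 335 ≡ 3 (mod 4), so (3/335) = −(335/3).
Reduce top mod 3: now compute (2/3).
Pull out 2: since 3 ≡ 3 (mod 8), (2/3) = -1.
Reached (1/3) = 1. Collecting the sign flips along the way, the symbol is +1.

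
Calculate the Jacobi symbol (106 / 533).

1

Pull out 2: since 533 ≡ 5 (mod 8), (2/533) = -1.
Reciprocity: 53 ≡ 1 and 533 ≡ 1 (mod 4), so (53/533) = +(533/53).
Reduce top mod 53: now compute (3/53).
Reciprocity: 3 ≡ 3 and 53 ≡ 1 (mod 4), so (3/53) = +(53/3).
Reduce top mod 3: now compute (2/3).
Pull out 2: since 3 ≡ 3 (mod 8), (2/3) = -1.
Reached (1/3) = 1. Collecting the sign flips along the way, the symbol is +1.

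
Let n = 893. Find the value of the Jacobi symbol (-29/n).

1

First reduce: -29 ≡ 864 (mod 893).
Pull out 2^5: since 893 ≡ 5 (mod 8), (2/893) = -1, so (2/893)^5 = -1.
Reciprocity: 27 ≡ 3 and 893 ≡ 1 (mod 4), so (27/893) = +(893/27).
Reduce top mod 27: now compute (2/27).
Pull out 2: since 27 ≡ 3 (mod 8), (2/27) = -1.
Reached (1/27) = 1. Collecting the sign flips along the way, the symbol is +1.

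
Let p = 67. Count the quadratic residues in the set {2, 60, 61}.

1

(2/67) = -1 → non-residue.
(60/67) = +1 → QR.
(61/67) = -1 → non-residue.
Total quadratic residues among the 3: 1.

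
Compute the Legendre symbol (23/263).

Reciprocity: 23 ≡ 3 and 263 ≡ 3 (mod 4), so (23/263) = −(263/23).
Reduce top mod 23: now compute (10/23).
Pull out 2: since 23 ≡ 7 (mod 8), (2/23) = +1.
Reciprocity: 5 ≡ 1 and 23 ≡ 3 (mod 4), so (5/23) = +(23/5).
Reduce top mod 5: now compute (3/5).
Reciprocity: 3 ≡ 3 and 5 ≡ 1 (mod 4), so (3/5) = +(5/3).
Reduce top mod 3: now compute (2/3).
Pull out 2: since 3 ≡ 3 (mod 8), (2/3) = -1.
Reached (1/3) = 1. Collecting the sign flips along the way, the symbol is +1.

1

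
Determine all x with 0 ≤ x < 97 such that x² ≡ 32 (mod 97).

41, 56

97 ≡ 1 (mod 4), so we find a root by search.
Trying successive values, 41² = 1681 ≡ 32 (mod 97). The other root is 97 − 41 = 56.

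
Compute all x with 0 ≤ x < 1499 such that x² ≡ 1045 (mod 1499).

543, 956

Since 1499 ≡ 3 (mod 4), a square root of 1045 is 1045^((1499+1)/4) = 1045^375 mod 1499.
Repeated squaring: 1045^2≡753, 1045^4≡387, 1045^8≡1368, 1045^16≡672, 1045^32≡385, 1045^64≡1323, 1045^128≡996, 1045^256≡1177 (mod 1499).
1045^375 = 1045^(256+64+32+16+4+2+1) ≡ 956 (mod 1499).
Check: 956² = 913936 ≡ 1045 (mod 1499). The two roots are 543 and 956.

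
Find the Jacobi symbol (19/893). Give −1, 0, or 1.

0

Reciprocity: 19 ≡ 3 and 893 ≡ 1 (mod 4), so (19/893) = +(893/19).
Reduce top mod 19: now compute (0/19).
Top reduces to 0: gcd > 1, so the symbol is 0.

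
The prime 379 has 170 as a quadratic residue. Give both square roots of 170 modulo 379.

Since 379 ≡ 3 (mod 4), a square root of 170 is 170^((379+1)/4) = 170^95 mod 379.
Repeated squaring: 170^2≡96, 170^4≡120, 170^8≡377, 170^16≡4, 170^32≡16, 170^64≡256 (mod 379).
170^95 = 170^(64+16+8+4+2+1) ≡ 305 (mod 379).
Check: 305² = 93025 ≡ 170 (mod 379). The two roots are 74 and 305.

74, 305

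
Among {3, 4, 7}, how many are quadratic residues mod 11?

(3/11) = +1 → QR.
(4/11) = +1 → QR.
(7/11) = -1 → non-residue.
Total quadratic residues among the 3: 2.

2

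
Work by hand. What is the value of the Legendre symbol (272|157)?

1

Euler's criterion: (272/157) ≡ 115^78 (mod 157).
115^2 ≡ 37 (mod 157)
115^4 ≡ 113 (mod 157)
115^8 ≡ 52 (mod 157)
115^16 ≡ 35 (mod 157)
115^32 ≡ 126 (mod 157)
115^64 ≡ 19 (mod 157)
115^78 = 115^(64+8+4+2) ≡ 1 (mod 157).
Result is 1, so (272/157) = 1.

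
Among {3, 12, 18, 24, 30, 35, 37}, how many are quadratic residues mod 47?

5

(3/47) = +1 → QR.
(12/47) = +1 → QR.
(18/47) = +1 → QR.
(24/47) = +1 → QR.
(30/47) = -1 → non-residue.
(35/47) = -1 → non-residue.
(37/47) = +1 → QR.
Total quadratic residues among the 7: 5.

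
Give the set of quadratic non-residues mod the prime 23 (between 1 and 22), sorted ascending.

5 7 10 11 14 15 17 19 20 21 22

Square k = 1,…,11 (k and 23−k give the same square):
1²=1, 2²=4, 3²=9, 4²=16, 5²≡2, 6²≡13, 7²≡3, 8²≡18, 9²≡12, 10²≡8, 11²≡6 (mod 23).
The residues are {1, 2, 3, 4, 6, 8, 9, 12, 13, 16, 18}; the non-residues are the remaining 11 nonzero classes.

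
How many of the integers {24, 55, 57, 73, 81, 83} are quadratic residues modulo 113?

3

(24/113) = -1 → non-residue.
(55/113) = -1 → non-residue.
(57/113) = +1 → QR.
(73/113) = -1 → non-residue.
(81/113) = +1 → QR.
(83/113) = +1 → QR.
Total quadratic residues among the 6: 3.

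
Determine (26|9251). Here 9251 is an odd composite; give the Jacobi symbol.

Pull out 2: since 9251 ≡ 3 (mod 8), (2/9251) = -1.
Reciprocity: 13 ≡ 1 and 9251 ≡ 3 (mod 4), so (13/9251) = +(9251/13).
Reduce top mod 13: now compute (8/13).
Pull out 2^3: since 13 ≡ 5 (mod 8), (2/13) = -1, so (2/13)^3 = -1.
Reached (1/13) = 1. Collecting the sign flips along the way, the symbol is +1.

1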